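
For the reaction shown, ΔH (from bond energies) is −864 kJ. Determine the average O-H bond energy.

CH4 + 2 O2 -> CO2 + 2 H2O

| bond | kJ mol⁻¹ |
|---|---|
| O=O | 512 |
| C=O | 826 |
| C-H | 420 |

D(O-H) ≈ 479 kJ/mol

Let D be the O-H bond energy.
Σ(broken) = 4×420 + 2×512 = 2704
Σ(formed) = 2×826 + 4×D = 1652 + 4D
ΔH = Σ(broken) − Σ(formed) = (2704) − (1652 + 4D) = +1052 − 4D
Setting this equal to −864 kJ gives 4D = 1916, so D = 479 kJ/mol.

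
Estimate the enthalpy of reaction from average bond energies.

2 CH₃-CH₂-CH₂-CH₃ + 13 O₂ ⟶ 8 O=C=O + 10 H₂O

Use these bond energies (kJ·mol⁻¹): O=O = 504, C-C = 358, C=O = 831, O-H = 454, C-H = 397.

ΔH ≈ −5736 kJ

Bonds broken (reactants):
  C-C: 6 × 358 = 2148
  C-H: 20 × 397 = 7940
  O=O: 13 × 504 = 6552
  Σ(broken) = 16640 kJ
Bonds formed (products):
  C=O: 16 × 831 = 13296
  O-H: 20 × 454 = 9080
  Σ(formed) = 22376 kJ
ΔH = Σ(broken) − Σ(formed) = 16640 − 22376 = −5736 kJ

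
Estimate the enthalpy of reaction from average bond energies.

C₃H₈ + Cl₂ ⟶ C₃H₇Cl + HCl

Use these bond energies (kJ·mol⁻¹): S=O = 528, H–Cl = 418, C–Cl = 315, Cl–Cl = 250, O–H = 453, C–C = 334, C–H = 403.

ΔH ≈ −80 kJ

Bonds broken (reactants):
  C–C: 2 × 334 = 668
  C–H: 8 × 403 = 3224
  Cl–Cl: 1 × 250 = 250
  Σ(broken) = 4142 kJ
Bonds formed (products):
  C–C: 2 × 334 = 668
  C–Cl: 1 × 315 = 315
  C–H: 7 × 403 = 2821
  H–Cl: 1 × 418 = 418
  Σ(formed) = 4222 kJ
ΔH = Σ(broken) − Σ(formed) = 4142 − 4222 = −80 kJ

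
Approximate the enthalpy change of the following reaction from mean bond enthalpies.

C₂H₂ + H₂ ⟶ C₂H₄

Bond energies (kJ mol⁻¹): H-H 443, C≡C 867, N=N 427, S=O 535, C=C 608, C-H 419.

ΔH ≈ −136 kJ

Bonds broken (reactants):
  C≡C: 1 × 867 = 867
  C-H: 2 × 419 = 838
  H-H: 1 × 443 = 443
  Σ(broken) = 2148 kJ
Bonds formed (products):
  C-H: 4 × 419 = 1676
  C=C: 1 × 608 = 608
  Σ(formed) = 2284 kJ
ΔH = Σ(broken) − Σ(formed) = 2148 − 2284 = −136 kJ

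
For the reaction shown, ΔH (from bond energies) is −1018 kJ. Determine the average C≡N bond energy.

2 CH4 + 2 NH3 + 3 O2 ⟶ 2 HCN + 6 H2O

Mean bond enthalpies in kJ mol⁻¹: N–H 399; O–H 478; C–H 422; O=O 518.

Let D be the C≡N bond energy.
Σ(broken) = 8×422 + 6×399 + 3×518 = 7324
Σ(formed) = 2×D + 2×422 + 12×478 = 6580 + 2D
ΔH = Σ(broken) − Σ(formed) = (7324) − (6580 + 2D) = +744 − 2D
Setting this equal to −1018 kJ gives 2D = 1762, so D = 881 kJ/mol.

D(C≡N) ≈ 881 kJ/mol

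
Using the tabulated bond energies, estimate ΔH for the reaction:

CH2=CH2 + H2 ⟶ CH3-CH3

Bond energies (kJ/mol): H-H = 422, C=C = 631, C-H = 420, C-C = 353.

ΔH ≈ −140 kJ

Bonds broken (reactants):
  C-H: 4 × 420 = 1680
  C=C: 1 × 631 = 631
  H-H: 1 × 422 = 422
  Σ(broken) = 2733 kJ
Bonds formed (products):
  C-C: 1 × 353 = 353
  C-H: 6 × 420 = 2520
  Σ(formed) = 2873 kJ
ΔH = Σ(broken) − Σ(formed) = 2733 − 2873 = −140 kJ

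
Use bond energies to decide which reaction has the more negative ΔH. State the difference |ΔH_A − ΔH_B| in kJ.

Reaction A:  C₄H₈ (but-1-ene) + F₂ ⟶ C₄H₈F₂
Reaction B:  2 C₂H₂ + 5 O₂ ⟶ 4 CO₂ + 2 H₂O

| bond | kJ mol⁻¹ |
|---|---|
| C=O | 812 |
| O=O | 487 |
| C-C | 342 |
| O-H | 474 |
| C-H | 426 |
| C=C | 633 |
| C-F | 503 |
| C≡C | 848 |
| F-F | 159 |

Reaction B, by 2001 kJ

Reaction A:
  Bonds broken (reactants):
    C-C: 2 × 342 = 684
    C-H: 8 × 426 = 3408
    C=C: 1 × 633 = 633
    F-F: 1 × 159 = 159
    Σ(broken) = 4884 kJ
  Bonds formed (products):
    C-C: 3 × 342 = 1026
    C-F: 2 × 503 = 1006
    C-H: 8 × 426 = 3408
    Σ(formed) = 5440 kJ
  ΔH_A = 4884 − 5440 = −556 kJ
Reaction B:
  Bonds broken (reactants):
    C≡C: 2 × 848 = 1696
    C-H: 4 × 426 = 1704
    O=O: 5 × 487 = 2435
    Σ(broken) = 5835 kJ
  Bonds formed (products):
    C=O: 8 × 812 = 6496
    O-H: 4 × 474 = 1896
    Σ(formed) = 8392 kJ
  ΔH_B = 5835 − 8392 = −2557 kJ
ΔH_A − ΔH_B = +2001 kJ, so reaction B has the more negative ΔH; |ΔH_A − ΔH_B| = 2001 kJ.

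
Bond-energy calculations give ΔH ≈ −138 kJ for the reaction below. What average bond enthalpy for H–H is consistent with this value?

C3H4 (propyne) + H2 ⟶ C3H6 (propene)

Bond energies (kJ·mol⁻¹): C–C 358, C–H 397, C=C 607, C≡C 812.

Let D be the H–H bond energy.
Σ(broken) = 1×812 + 1×358 + 4×397 + 1×D = 2758 + D
Σ(formed) = 1×358 + 6×397 + 1×607 = 3347
ΔH = Σ(broken) − Σ(formed) = (2758 + D) − (3347) = −589 + D
Setting this equal to −138 kJ gives D = 451 kJ/mol.

D(H–H) ≈ 451 kJ/mol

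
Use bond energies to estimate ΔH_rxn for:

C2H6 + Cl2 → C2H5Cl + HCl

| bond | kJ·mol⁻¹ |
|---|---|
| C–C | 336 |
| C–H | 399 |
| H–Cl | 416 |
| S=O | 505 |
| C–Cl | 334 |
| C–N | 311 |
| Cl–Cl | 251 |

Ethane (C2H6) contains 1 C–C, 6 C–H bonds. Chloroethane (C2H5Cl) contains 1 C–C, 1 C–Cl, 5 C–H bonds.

ΔH ≈ −100 kJ

Bonds broken (reactants):
  C–C: 1 × 336 = 336
  C–H: 6 × 399 = 2394
  Cl–Cl: 1 × 251 = 251
  Σ(broken) = 2981 kJ
Bonds formed (products):
  C–C: 1 × 336 = 336
  C–Cl: 1 × 334 = 334
  C–H: 5 × 399 = 1995
  H–Cl: 1 × 416 = 416
  Σ(formed) = 3081 kJ
ΔH = Σ(broken) − Σ(formed) = 2981 − 3081 = −100 kJ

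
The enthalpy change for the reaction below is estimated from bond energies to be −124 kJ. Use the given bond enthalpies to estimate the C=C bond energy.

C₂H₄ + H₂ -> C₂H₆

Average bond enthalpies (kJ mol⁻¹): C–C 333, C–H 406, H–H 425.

D(C=C) ≈ 596 kJ/mol

Let D be the C=C bond energy.
Σ(broken) = 4×406 + 1×D + 1×425 = 2049 + D
Σ(formed) = 1×333 + 6×406 = 2769
ΔH = Σ(broken) − Σ(formed) = (2049 + D) − (2769) = −720 + D
Setting this equal to −124 kJ gives D = 596 kJ/mol.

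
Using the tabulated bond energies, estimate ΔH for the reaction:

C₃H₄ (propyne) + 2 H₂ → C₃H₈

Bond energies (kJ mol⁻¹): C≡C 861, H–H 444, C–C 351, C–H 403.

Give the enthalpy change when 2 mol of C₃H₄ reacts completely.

Bonds broken (reactants):
  C≡C: 1 × 861 = 861
  C–C: 1 × 351 = 351
  C–H: 4 × 403 = 1612
  H–H: 2 × 444 = 888
  Σ(broken) = 3712 kJ
Bonds formed (products):
  C–C: 2 × 351 = 702
  C–H: 8 × 403 = 3224
  Σ(formed) = 3926 kJ
ΔH = Σ(broken) − Σ(formed) = 3712 − 3926 = −214 kJ
For 2× the reaction as written: 2 × (−214) = −428 kJ

ΔH = −428 kJ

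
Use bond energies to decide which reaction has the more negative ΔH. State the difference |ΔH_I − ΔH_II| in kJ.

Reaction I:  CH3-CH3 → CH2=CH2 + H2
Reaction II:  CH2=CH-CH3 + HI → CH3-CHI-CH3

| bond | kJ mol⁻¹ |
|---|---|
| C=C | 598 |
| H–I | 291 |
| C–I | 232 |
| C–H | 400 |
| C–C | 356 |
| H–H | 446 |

Reaction I:
  Bonds broken (reactants):
    C–C: 1 × 356 = 356
    C–H: 6 × 400 = 2400
    Σ(broken) = 2756 kJ
  Bonds formed (products):
    C–H: 4 × 400 = 1600
    C=C: 1 × 598 = 598
    H–H: 1 × 446 = 446
    Σ(formed) = 2644 kJ
  ΔH_I = 2756 − 2644 = +112 kJ
Reaction II:
  Bonds broken (reactants):
    C–C: 1 × 356 = 356
    C–H: 6 × 400 = 2400
    C=C: 1 × 598 = 598
    H–I: 1 × 291 = 291
    Σ(broken) = 3645 kJ
  Bonds formed (products):
    C–C: 2 × 356 = 712
    C–H: 7 × 400 = 2800
    C–I: 1 × 232 = 232
    Σ(formed) = 3744 kJ
  ΔH_II = 3645 − 3744 = −99 kJ
ΔH_I − ΔH_II = +211 kJ, so reaction II has the more negative ΔH; |ΔH_I − ΔH_II| = 211 kJ.

Reaction II, by 211 kJ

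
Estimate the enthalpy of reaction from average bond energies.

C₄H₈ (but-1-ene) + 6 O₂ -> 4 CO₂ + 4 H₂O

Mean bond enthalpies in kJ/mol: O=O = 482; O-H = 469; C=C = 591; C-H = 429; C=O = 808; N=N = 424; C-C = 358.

Bonds broken (reactants):
  C-C: 2 × 358 = 716
  C-H: 8 × 429 = 3432
  C=C: 1 × 591 = 591
  O=O: 6 × 482 = 2892
  Σ(broken) = 7631 kJ
Bonds formed (products):
  C=O: 8 × 808 = 6464
  O-H: 8 × 469 = 3752
  Σ(formed) = 10216 kJ
ΔH = Σ(broken) − Σ(formed) = 7631 − 10216 = −2585 kJ

ΔH ≈ −2585 kJ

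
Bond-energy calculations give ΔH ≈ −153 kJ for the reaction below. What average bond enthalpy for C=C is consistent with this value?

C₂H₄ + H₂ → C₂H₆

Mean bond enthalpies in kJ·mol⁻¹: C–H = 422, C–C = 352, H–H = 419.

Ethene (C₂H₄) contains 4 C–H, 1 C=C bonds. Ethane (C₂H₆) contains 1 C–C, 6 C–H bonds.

D(C=C) ≈ 624 kJ/mol

Let D be the C=C bond energy.
Σ(broken) = 4×422 + 1×D + 1×419 = 2107 + D
Σ(formed) = 1×352 + 6×422 = 2884
ΔH = Σ(broken) − Σ(formed) = (2107 + D) − (2884) = −777 + D
Setting this equal to −153 kJ gives D = 624 kJ/mol.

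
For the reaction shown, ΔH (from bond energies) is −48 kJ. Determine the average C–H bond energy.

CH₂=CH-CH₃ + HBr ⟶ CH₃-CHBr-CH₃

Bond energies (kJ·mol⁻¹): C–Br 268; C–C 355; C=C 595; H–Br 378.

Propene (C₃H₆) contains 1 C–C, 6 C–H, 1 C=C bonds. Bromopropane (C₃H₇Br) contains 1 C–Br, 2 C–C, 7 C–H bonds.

Let D be the C–H bond energy.
Σ(broken) = 1×355 + 6×D + 1×595 + 1×378 = 1328 + 6D
Σ(formed) = 1×268 + 2×355 + 7×D = 978 + 7D
ΔH = Σ(broken) − Σ(formed) = (1328 + 6D) − (978 + 7D) = +350 − D
Setting this equal to −48 kJ gives D = 398 kJ/mol.

D(C–H) ≈ 398 kJ/mol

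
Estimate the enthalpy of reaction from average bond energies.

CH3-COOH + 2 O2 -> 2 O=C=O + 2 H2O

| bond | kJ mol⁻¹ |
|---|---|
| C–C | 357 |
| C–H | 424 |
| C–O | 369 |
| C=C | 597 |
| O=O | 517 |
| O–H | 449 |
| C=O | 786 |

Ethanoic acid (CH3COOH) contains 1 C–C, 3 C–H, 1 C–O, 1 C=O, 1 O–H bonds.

Bonds broken (reactants):
  C–C: 1 × 357 = 357
  C–H: 3 × 424 = 1272
  C–O: 1 × 369 = 369
  C=O: 1 × 786 = 786
  O–H: 1 × 449 = 449
  O=O: 2 × 517 = 1034
  Σ(broken) = 4267 kJ
Bonds formed (products):
  C=O: 4 × 786 = 3144
  O–H: 4 × 449 = 1796
  Σ(formed) = 4940 kJ
ΔH = Σ(broken) − Σ(formed) = 4267 − 4940 = −673 kJ

ΔH ≈ −673 kJ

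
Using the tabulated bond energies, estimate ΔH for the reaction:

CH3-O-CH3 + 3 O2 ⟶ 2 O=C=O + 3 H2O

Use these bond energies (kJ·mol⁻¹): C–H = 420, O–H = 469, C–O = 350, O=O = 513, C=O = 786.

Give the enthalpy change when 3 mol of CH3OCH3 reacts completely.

Bonds broken (reactants):
  C–H: 6 × 420 = 2520
  C–O: 2 × 350 = 700
  O=O: 3 × 513 = 1539
  Σ(broken) = 4759 kJ
Bonds formed (products):
  C=O: 4 × 786 = 3144
  O–H: 6 × 469 = 2814
  Σ(formed) = 5958 kJ
ΔH = Σ(broken) − Σ(formed) = 4759 − 5958 = −1199 kJ
For 3× the reaction as written: 3 × (−1199) = −3597 kJ

ΔH = −3597 kJ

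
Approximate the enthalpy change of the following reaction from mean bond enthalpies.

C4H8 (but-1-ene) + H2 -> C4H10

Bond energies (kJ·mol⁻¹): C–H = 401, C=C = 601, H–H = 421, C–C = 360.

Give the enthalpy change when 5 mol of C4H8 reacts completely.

ΔH = −700 kJ

Bonds broken (reactants):
  C–C: 2 × 360 = 720
  C–H: 8 × 401 = 3208
  C=C: 1 × 601 = 601
  H–H: 1 × 421 = 421
  Σ(broken) = 4950 kJ
Bonds formed (products):
  C–C: 3 × 360 = 1080
  C–H: 10 × 401 = 4010
  Σ(formed) = 5090 kJ
ΔH = Σ(broken) − Σ(formed) = 4950 − 5090 = −140 kJ
For 5× the reaction as written: 5 × (−140) = −700 kJ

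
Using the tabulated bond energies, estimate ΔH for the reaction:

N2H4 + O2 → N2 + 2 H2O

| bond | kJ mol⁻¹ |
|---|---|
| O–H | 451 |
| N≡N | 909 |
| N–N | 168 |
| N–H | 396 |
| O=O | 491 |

ΔH ≈ −470 kJ

Bonds broken (reactants):
  N–H: 4 × 396 = 1584
  N–N: 1 × 168 = 168
  O=O: 1 × 491 = 491
  Σ(broken) = 2243 kJ
Bonds formed (products):
  N≡N: 1 × 909 = 909
  O–H: 4 × 451 = 1804
  Σ(formed) = 2713 kJ
ΔH = Σ(broken) − Σ(formed) = 2243 − 2713 = −470 kJ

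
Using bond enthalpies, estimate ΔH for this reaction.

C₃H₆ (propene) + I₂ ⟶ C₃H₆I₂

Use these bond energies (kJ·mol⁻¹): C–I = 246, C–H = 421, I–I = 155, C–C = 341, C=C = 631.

Bonds broken (reactants):
  C–C: 1 × 341 = 341
  C–H: 6 × 421 = 2526
  C=C: 1 × 631 = 631
  I–I: 1 × 155 = 155
  Σ(broken) = 3653 kJ
Bonds formed (products):
  C–C: 2 × 341 = 682
  C–H: 6 × 421 = 2526
  C–I: 2 × 246 = 492
  Σ(formed) = 3700 kJ
ΔH = Σ(broken) − Σ(formed) = 3653 − 3700 = −47 kJ

ΔH ≈ −47 kJ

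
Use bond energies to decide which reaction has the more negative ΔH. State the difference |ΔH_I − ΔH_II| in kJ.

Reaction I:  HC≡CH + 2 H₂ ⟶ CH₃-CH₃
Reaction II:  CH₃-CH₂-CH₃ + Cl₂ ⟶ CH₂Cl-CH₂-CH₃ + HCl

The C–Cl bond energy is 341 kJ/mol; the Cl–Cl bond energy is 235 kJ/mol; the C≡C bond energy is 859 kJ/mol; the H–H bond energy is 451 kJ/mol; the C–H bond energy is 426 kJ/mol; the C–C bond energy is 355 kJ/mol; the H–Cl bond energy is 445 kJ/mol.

Reaction I:
  Bonds broken (reactants):
    C≡C: 1 × 859 = 859
    C–H: 2 × 426 = 852
    H–H: 2 × 451 = 902
    Σ(broken) = 2613 kJ
  Bonds formed (products):
    C–C: 1 × 355 = 355
    C–H: 6 × 426 = 2556
    Σ(formed) = 2911 kJ
  ΔH_I = 2613 − 2911 = −298 kJ
Reaction II:
  Bonds broken (reactants):
    C–C: 2 × 355 = 710
    C–H: 8 × 426 = 3408
    Cl–Cl: 1 × 235 = 235
    Σ(broken) = 4353 kJ
  Bonds formed (products):
    C–C: 2 × 355 = 710
    C–Cl: 1 × 341 = 341
    C–H: 7 × 426 = 2982
    H–Cl: 1 × 445 = 445
    Σ(formed) = 4478 kJ
  ΔH_II = 4353 − 4478 = −125 kJ
ΔH_I − ΔH_II = −173 kJ, so reaction I has the more negative ΔH; |ΔH_I − ΔH_II| = 173 kJ.

Reaction I, by 173 kJ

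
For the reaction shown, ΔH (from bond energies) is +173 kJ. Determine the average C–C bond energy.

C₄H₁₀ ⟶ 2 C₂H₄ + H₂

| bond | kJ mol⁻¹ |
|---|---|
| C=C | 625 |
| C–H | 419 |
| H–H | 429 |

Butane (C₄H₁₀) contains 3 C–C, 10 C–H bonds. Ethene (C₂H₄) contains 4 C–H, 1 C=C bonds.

D(C–C) ≈ 338 kJ/mol

Let D be the C–C bond energy.
Σ(broken) = 3×D + 10×419 = 4190 + 3D
Σ(formed) = 8×419 + 2×625 + 1×429 = 5031
ΔH = Σ(broken) − Σ(formed) = (4190 + 3D) − (5031) = −841 + 3D
Setting this equal to +173 kJ gives 3D = 1014, so D = 338 kJ/mol.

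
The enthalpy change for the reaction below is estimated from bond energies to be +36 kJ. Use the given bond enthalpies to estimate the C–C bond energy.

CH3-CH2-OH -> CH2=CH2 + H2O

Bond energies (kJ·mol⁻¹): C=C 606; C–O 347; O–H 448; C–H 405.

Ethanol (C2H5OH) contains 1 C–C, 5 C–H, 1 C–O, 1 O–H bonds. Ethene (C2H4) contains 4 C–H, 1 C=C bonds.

Let D be the C–C bond energy.
Σ(broken) = 1×D + 5×405 + 1×347 + 1×448 = 2820 + D
Σ(formed) = 4×405 + 1×606 + 2×448 = 3122
ΔH = Σ(broken) − Σ(formed) = (2820 + D) − (3122) = −302 + D
Setting this equal to +36 kJ gives D = 338 kJ/mol.

D(C–C) ≈ 338 kJ/mol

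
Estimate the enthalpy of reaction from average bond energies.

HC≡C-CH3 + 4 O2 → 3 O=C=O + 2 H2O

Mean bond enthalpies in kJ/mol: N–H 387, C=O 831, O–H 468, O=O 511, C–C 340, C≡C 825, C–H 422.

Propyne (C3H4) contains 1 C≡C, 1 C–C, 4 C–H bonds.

ΔH ≈ −1961 kJ

Bonds broken (reactants):
  C≡C: 1 × 825 = 825
  C–C: 1 × 340 = 340
  C–H: 4 × 422 = 1688
  O=O: 4 × 511 = 2044
  Σ(broken) = 4897 kJ
Bonds formed (products):
  C=O: 6 × 831 = 4986
  O–H: 4 × 468 = 1872
  Σ(formed) = 6858 kJ
ΔH = Σ(broken) − Σ(formed) = 4897 − 6858 = −1961 kJ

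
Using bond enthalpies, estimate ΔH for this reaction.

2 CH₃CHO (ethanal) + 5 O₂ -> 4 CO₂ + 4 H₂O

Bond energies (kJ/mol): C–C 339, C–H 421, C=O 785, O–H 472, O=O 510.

ΔH ≈ −1890 kJ

Bonds broken (reactants):
  C–C: 2 × 339 = 678
  C–H: 8 × 421 = 3368
  C=O: 2 × 785 = 1570
  O=O: 5 × 510 = 2550
  Σ(broken) = 8166 kJ
Bonds formed (products):
  C=O: 8 × 785 = 6280
  O–H: 8 × 472 = 3776
  Σ(formed) = 10056 kJ
ΔH = Σ(broken) − Σ(formed) = 8166 − 10056 = −1890 kJ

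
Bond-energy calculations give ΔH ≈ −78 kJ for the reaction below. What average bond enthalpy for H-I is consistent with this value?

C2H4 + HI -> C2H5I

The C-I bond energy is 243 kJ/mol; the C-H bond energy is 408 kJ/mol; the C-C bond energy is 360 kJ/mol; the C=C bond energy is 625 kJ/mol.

D(H-I) ≈ 308 kJ/mol

Let D be the H-I bond energy.
Σ(broken) = 4×408 + 1×625 + 1×D = 2257 + D
Σ(formed) = 1×360 + 5×408 + 1×243 = 2643
ΔH = Σ(broken) − Σ(formed) = (2257 + D) − (2643) = −386 + D
Setting this equal to −78 kJ gives D = 308 kJ/mol.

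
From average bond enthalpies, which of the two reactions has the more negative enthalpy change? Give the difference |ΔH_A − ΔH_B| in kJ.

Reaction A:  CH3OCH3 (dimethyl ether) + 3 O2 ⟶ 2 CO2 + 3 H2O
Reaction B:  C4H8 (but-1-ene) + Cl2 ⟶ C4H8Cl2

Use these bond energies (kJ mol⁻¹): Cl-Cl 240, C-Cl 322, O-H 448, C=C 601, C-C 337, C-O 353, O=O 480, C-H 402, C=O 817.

Reaction A:
  Bonds broken (reactants):
    C-H: 6 × 402 = 2412
    C-O: 2 × 353 = 706
    O=O: 3 × 480 = 1440
    Σ(broken) = 4558 kJ
  Bonds formed (products):
    C=O: 4 × 817 = 3268
    O-H: 6 × 448 = 2688
    Σ(formed) = 5956 kJ
  ΔH_A = 4558 − 5956 = −1398 kJ
Reaction B:
  Bonds broken (reactants):
    C-C: 2 × 337 = 674
    C-H: 8 × 402 = 3216
    C=C: 1 × 601 = 601
    Cl-Cl: 1 × 240 = 240
    Σ(broken) = 4731 kJ
  Bonds formed (products):
    C-C: 3 × 337 = 1011
    C-Cl: 2 × 322 = 644
    C-H: 8 × 402 = 3216
    Σ(formed) = 4871 kJ
  ΔH_B = 4731 − 4871 = −140 kJ
ΔH_A − ΔH_B = −1258 kJ, so reaction A has the more negative ΔH; |ΔH_A − ΔH_B| = 1258 kJ.

Reaction A, by 1258 kJ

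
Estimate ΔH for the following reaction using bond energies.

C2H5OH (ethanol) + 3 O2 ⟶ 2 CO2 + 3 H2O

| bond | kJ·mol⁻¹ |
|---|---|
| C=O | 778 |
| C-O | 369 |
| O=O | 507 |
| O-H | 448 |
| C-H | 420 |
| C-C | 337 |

ΔH ≈ −1025 kJ

Bonds broken (reactants):
  C-C: 1 × 337 = 337
  C-H: 5 × 420 = 2100
  C-O: 1 × 369 = 369
  O-H: 1 × 448 = 448
  O=O: 3 × 507 = 1521
  Σ(broken) = 4775 kJ
Bonds formed (products):
  C=O: 4 × 778 = 3112
  O-H: 6 × 448 = 2688
  Σ(formed) = 5800 kJ
ΔH = Σ(broken) − Σ(formed) = 4775 − 5800 = −1025 kJ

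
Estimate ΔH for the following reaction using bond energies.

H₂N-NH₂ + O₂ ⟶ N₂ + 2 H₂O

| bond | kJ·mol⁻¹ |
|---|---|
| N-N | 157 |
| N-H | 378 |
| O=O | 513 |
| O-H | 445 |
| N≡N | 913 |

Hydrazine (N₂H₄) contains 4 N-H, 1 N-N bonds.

Bonds broken (reactants):
  N-H: 4 × 378 = 1512
  N-N: 1 × 157 = 157
  O=O: 1 × 513 = 513
  Σ(broken) = 2182 kJ
Bonds formed (products):
  N≡N: 1 × 913 = 913
  O-H: 4 × 445 = 1780
  Σ(formed) = 2693 kJ
ΔH = Σ(broken) − Σ(formed) = 2182 − 2693 = −511 kJ

ΔH ≈ −511 kJ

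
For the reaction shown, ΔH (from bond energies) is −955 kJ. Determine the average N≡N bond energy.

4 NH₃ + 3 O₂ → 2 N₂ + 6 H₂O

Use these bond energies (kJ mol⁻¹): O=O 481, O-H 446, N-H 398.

Let D be the N≡N bond energy.
Σ(broken) = 12×398 + 3×481 = 6219
Σ(formed) = 2×D + 12×446 = 5352 + 2D
ΔH = Σ(broken) − Σ(formed) = (6219) − (5352 + 2D) = +867 − 2D
Setting this equal to −955 kJ gives 2D = 1822, so D = 911 kJ/mol.

D(N≡N) ≈ 911 kJ/mol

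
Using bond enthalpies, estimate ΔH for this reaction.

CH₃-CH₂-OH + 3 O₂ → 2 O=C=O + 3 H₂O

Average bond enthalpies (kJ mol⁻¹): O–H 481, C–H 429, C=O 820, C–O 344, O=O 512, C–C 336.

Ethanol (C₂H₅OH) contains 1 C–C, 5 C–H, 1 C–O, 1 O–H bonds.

ΔH ≈ −1324 kJ

Bonds broken (reactants):
  C–C: 1 × 336 = 336
  C–H: 5 × 429 = 2145
  C–O: 1 × 344 = 344
  O–H: 1 × 481 = 481
  O=O: 3 × 512 = 1536
  Σ(broken) = 4842 kJ
Bonds formed (products):
  C=O: 4 × 820 = 3280
  O–H: 6 × 481 = 2886
  Σ(formed) = 6166 kJ
ΔH = Σ(broken) − Σ(formed) = 4842 − 6166 = −1324 kJ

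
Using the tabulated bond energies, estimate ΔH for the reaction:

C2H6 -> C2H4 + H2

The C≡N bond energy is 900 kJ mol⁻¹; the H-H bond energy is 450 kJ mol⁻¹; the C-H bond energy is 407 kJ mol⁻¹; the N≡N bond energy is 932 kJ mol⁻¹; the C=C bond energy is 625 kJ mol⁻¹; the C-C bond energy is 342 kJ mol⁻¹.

ΔH ≈ +81 kJ

Bonds broken (reactants):
  C-C: 1 × 342 = 342
  C-H: 6 × 407 = 2442
  Σ(broken) = 2784 kJ
Bonds formed (products):
  C-H: 4 × 407 = 1628
  C=C: 1 × 625 = 625
  H-H: 1 × 450 = 450
  Σ(formed) = 2703 kJ
ΔH = Σ(broken) − Σ(formed) = 2784 − 2703 = +81 kJ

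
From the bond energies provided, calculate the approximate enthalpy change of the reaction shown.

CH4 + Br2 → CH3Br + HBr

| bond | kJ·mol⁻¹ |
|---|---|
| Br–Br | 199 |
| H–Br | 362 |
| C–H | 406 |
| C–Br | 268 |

ΔH ≈ −25 kJ

Bonds broken (reactants):
  Br–Br: 1 × 199 = 199
  C–H: 4 × 406 = 1624
  Σ(broken) = 1823 kJ
Bonds formed (products):
  C–Br: 1 × 268 = 268
  C–H: 3 × 406 = 1218
  H–Br: 1 × 362 = 362
  Σ(formed) = 1848 kJ
ΔH = Σ(broken) − Σ(formed) = 1823 − 1848 = −25 kJ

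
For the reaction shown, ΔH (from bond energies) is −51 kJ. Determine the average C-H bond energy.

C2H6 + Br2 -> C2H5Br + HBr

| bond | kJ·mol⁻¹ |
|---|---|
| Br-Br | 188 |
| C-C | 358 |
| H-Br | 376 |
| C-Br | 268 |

Let D be the C-H bond energy.
Σ(broken) = 1×188 + 1×358 + 6×D = 546 + 6D
Σ(formed) = 1×268 + 1×358 + 5×D + 1×376 = 1002 + 5D
ΔH = Σ(broken) − Σ(formed) = (546 + 6D) − (1002 + 5D) = −456 + D
Setting this equal to −51 kJ gives D = 405 kJ/mol.

D(C-H) ≈ 405 kJ/mol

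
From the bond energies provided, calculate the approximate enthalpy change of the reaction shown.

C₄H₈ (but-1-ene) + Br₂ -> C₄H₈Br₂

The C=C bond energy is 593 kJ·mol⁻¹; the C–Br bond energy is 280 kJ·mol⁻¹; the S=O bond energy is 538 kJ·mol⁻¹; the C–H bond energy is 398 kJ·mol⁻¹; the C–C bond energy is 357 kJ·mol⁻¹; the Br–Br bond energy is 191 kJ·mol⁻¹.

Bonds broken (reactants):
  Br–Br: 1 × 191 = 191
  C–C: 2 × 357 = 714
  C–H: 8 × 398 = 3184
  C=C: 1 × 593 = 593
  Σ(broken) = 4682 kJ
Bonds formed (products):
  C–Br: 2 × 280 = 560
  C–C: 3 × 357 = 1071
  C–H: 8 × 398 = 3184
  Σ(formed) = 4815 kJ
ΔH = Σ(broken) − Σ(formed) = 4682 − 4815 = −133 kJ

ΔH ≈ −133 kJ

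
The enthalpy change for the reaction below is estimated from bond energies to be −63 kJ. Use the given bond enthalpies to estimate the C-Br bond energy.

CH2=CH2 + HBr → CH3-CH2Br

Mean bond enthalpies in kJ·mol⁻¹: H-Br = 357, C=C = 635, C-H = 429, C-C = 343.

D(C-Br) ≈ 283 kJ/mol

Let D be the C-Br bond energy.
Σ(broken) = 4×429 + 1×635 + 1×357 = 2708
Σ(formed) = 1×D + 1×343 + 5×429 = 2488 + D
ΔH = Σ(broken) − Σ(formed) = (2708) − (2488 + D) = +220 − D
Setting this equal to −63 kJ gives D = 283 kJ/mol.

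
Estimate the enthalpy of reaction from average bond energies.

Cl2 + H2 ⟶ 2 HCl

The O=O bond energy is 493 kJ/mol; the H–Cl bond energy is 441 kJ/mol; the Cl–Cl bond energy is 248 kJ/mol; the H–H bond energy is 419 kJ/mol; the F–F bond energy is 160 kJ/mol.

ΔH ≈ −215 kJ

Bonds broken (reactants):
  Cl–Cl: 1 × 248 = 248
  H–H: 1 × 419 = 419
  Σ(broken) = 667 kJ
Bonds formed (products):
  H–Cl: 2 × 441 = 882
  Σ(formed) = 882 kJ
ΔH = Σ(broken) − Σ(formed) = 667 − 882 = −215 kJ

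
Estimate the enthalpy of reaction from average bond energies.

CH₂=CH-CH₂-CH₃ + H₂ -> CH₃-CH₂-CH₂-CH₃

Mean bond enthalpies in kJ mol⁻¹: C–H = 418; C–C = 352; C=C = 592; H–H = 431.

Bonds broken (reactants):
  C–C: 2 × 352 = 704
  C–H: 8 × 418 = 3344
  C=C: 1 × 592 = 592
  H–H: 1 × 431 = 431
  Σ(broken) = 5071 kJ
Bonds formed (products):
  C–C: 3 × 352 = 1056
  C–H: 10 × 418 = 4180
  Σ(formed) = 5236 kJ
ΔH = Σ(broken) − Σ(formed) = 5071 − 5236 = −165 kJ

ΔH ≈ −165 kJ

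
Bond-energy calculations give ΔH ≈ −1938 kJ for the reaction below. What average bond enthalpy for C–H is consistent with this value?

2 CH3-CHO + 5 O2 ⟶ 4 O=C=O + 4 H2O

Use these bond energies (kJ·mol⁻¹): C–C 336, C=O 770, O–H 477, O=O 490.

D(C–H) ≈ 422 kJ/mol

Let D be the C–H bond energy.
Σ(broken) = 2×336 + 8×D + 2×770 + 5×490 = 4662 + 8D
Σ(formed) = 8×770 + 8×477 = 9976
ΔH = Σ(broken) − Σ(formed) = (4662 + 8D) − (9976) = −5314 + 8D
Setting this equal to −1938 kJ gives 8D = 3376, so D = 422 kJ/mol.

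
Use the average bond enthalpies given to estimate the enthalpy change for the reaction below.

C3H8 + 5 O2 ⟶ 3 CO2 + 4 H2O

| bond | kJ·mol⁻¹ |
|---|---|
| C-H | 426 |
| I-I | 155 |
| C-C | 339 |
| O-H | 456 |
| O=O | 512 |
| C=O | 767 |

ΔH ≈ −1604 kJ

Bonds broken (reactants):
  C-C: 2 × 339 = 678
  C-H: 8 × 426 = 3408
  O=O: 5 × 512 = 2560
  Σ(broken) = 6646 kJ
Bonds formed (products):
  C=O: 6 × 767 = 4602
  O-H: 8 × 456 = 3648
  Σ(formed) = 8250 kJ
ΔH = Σ(broken) − Σ(formed) = 6646 − 8250 = −1604 kJ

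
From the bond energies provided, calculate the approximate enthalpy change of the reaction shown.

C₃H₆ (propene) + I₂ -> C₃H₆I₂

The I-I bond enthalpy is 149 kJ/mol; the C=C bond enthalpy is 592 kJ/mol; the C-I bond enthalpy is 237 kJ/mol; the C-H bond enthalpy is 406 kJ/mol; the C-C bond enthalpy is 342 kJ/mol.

Bonds broken (reactants):
  C-C: 1 × 342 = 342
  C-H: 6 × 406 = 2436
  C=C: 1 × 592 = 592
  I-I: 1 × 149 = 149
  Σ(broken) = 3519 kJ
Bonds formed (products):
  C-C: 2 × 342 = 684
  C-H: 6 × 406 = 2436
  C-I: 2 × 237 = 474
  Σ(formed) = 3594 kJ
ΔH = Σ(broken) − Σ(formed) = 3519 − 3594 = −75 kJ

ΔH ≈ −75 kJ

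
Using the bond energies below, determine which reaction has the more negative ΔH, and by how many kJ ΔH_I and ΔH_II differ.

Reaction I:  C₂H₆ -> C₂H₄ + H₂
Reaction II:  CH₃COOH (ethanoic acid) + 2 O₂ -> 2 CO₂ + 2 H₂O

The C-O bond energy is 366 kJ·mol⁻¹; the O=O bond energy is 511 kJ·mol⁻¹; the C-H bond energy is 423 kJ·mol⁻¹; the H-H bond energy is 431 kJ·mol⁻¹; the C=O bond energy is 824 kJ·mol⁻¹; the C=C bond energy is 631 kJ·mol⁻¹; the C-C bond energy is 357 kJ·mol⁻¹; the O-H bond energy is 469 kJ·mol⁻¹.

Reaction I:
  Bonds broken (reactants):
    C-C: 1 × 357 = 357
    C-H: 6 × 423 = 2538
    Σ(broken) = 2895 kJ
  Bonds formed (products):
    C-H: 4 × 423 = 1692
    C=C: 1 × 631 = 631
    H-H: 1 × 431 = 431
    Σ(formed) = 2754 kJ
  ΔH_I = 2895 − 2754 = +141 kJ
Reaction II:
  Bonds broken (reactants):
    C-C: 1 × 357 = 357
    C-H: 3 × 423 = 1269
    C-O: 1 × 366 = 366
    C=O: 1 × 824 = 824
    O-H: 1 × 469 = 469
    O=O: 2 × 511 = 1022
    Σ(broken) = 4307 kJ
  Bonds formed (products):
    C=O: 4 × 824 = 3296
    O-H: 4 × 469 = 1876
    Σ(formed) = 5172 kJ
  ΔH_II = 4307 − 5172 = −865 kJ
ΔH_I − ΔH_II = +1006 kJ, so reaction II has the more negative ΔH; |ΔH_I − ΔH_II| = 1006 kJ.

Reaction II, by 1006 kJ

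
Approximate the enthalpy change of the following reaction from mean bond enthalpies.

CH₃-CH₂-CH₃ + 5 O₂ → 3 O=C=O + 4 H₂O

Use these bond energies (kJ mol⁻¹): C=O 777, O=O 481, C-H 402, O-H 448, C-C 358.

ΔH ≈ −1909 kJ

Bonds broken (reactants):
  C-C: 2 × 358 = 716
  C-H: 8 × 402 = 3216
  O=O: 5 × 481 = 2405
  Σ(broken) = 6337 kJ
Bonds formed (products):
  C=O: 6 × 777 = 4662
  O-H: 8 × 448 = 3584
  Σ(formed) = 8246 kJ
ΔH = Σ(broken) − Σ(formed) = 6337 − 8246 = −1909 kJ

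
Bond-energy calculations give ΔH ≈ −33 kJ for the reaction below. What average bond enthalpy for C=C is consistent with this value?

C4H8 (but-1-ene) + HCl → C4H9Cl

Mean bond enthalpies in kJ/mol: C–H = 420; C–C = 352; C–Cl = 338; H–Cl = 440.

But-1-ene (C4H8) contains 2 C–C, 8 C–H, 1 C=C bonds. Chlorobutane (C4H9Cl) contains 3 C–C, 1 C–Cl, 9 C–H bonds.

Let D be the C=C bond energy.
Σ(broken) = 2×352 + 8×420 + 1×D + 1×440 = 4504 + D
Σ(formed) = 3×352 + 1×338 + 9×420 = 5174
ΔH = Σ(broken) − Σ(formed) = (4504 + D) − (5174) = −670 + D
Setting this equal to −33 kJ gives D = 637 kJ/mol.

D(C=C) ≈ 637 kJ/mol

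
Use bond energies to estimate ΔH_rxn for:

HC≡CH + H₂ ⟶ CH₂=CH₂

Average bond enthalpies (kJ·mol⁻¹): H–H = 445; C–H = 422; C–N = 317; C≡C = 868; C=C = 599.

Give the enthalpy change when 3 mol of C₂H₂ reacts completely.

Bonds broken (reactants):
  C≡C: 1 × 868 = 868
  C–H: 2 × 422 = 844
  H–H: 1 × 445 = 445
  Σ(broken) = 2157 kJ
Bonds formed (products):
  C–H: 4 × 422 = 1688
  C=C: 1 × 599 = 599
  Σ(formed) = 2287 kJ
ΔH = Σ(broken) − Σ(formed) = 2157 − 2287 = −130 kJ
For 3× the reaction as written: 3 × (−130) = −390 kJ

ΔH = −390 kJ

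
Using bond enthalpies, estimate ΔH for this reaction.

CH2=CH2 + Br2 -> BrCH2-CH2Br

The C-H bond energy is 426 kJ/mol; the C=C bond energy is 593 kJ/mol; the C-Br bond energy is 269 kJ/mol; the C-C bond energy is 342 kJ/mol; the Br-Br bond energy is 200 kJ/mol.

Bonds broken (reactants):
  Br-Br: 1 × 200 = 200
  C-H: 4 × 426 = 1704
  C=C: 1 × 593 = 593
  Σ(broken) = 2497 kJ
Bonds formed (products):
  C-Br: 2 × 269 = 538
  C-C: 1 × 342 = 342
  C-H: 4 × 426 = 1704
  Σ(formed) = 2584 kJ
ΔH = Σ(broken) − Σ(formed) = 2497 − 2584 = −87 kJ

ΔH ≈ −87 kJ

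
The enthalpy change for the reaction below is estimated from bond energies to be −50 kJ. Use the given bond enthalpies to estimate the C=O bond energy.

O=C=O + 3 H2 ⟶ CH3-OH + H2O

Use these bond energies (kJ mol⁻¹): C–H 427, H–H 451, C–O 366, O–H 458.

D(C=O) ≈ 809 kJ/mol

Let D be the C=O bond energy.
Σ(broken) = 2×D + 3×451 = 1353 + 2D
Σ(formed) = 3×427 + 1×366 + 3×458 = 3021
ΔH = Σ(broken) − Σ(formed) = (1353 + 2D) − (3021) = −1668 + 2D
Setting this equal to −50 kJ gives 2D = 1618, so D = 809 kJ/mol.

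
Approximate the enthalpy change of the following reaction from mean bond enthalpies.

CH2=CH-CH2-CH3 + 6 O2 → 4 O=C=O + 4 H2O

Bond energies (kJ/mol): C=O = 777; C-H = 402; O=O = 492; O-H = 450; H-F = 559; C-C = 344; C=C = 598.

Bonds broken (reactants):
  C-C: 2 × 344 = 688
  C-H: 8 × 402 = 3216
  C=C: 1 × 598 = 598
  O=O: 6 × 492 = 2952
  Σ(broken) = 7454 kJ
Bonds formed (products):
  C=O: 8 × 777 = 6216
  O-H: 8 × 450 = 3600
  Σ(formed) = 9816 kJ
ΔH = Σ(broken) − Σ(formed) = 7454 − 9816 = −2362 kJ

ΔH ≈ −2362 kJ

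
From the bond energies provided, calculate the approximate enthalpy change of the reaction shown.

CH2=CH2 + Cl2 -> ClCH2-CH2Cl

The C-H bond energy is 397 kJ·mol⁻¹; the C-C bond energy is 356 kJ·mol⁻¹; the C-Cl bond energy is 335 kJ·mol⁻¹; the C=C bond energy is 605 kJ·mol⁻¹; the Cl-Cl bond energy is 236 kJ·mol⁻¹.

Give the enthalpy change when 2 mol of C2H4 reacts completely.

Bonds broken (reactants):
  C-H: 4 × 397 = 1588
  C=C: 1 × 605 = 605
  Cl-Cl: 1 × 236 = 236
  Σ(broken) = 2429 kJ
Bonds formed (products):
  C-C: 1 × 356 = 356
  C-Cl: 2 × 335 = 670
  C-H: 4 × 397 = 1588
  Σ(formed) = 2614 kJ
ΔH = Σ(broken) − Σ(formed) = 2429 − 2614 = −185 kJ
For 2× the reaction as written: 2 × (−185) = −370 kJ

ΔH = −370 kJ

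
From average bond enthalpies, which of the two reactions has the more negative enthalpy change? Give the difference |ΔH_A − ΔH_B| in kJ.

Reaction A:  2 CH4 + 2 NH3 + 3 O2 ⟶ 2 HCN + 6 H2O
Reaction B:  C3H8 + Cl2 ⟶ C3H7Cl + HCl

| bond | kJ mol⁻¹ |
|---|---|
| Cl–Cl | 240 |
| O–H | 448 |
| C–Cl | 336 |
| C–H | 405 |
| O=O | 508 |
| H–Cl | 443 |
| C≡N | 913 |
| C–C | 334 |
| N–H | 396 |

Reaction A, by 738 kJ

Reaction A:
  Bonds broken (reactants):
    C–H: 8 × 405 = 3240
    N–H: 6 × 396 = 2376
    O=O: 3 × 508 = 1524
    Σ(broken) = 7140 kJ
  Bonds formed (products):
    C≡N: 2 × 913 = 1826
    C–H: 2 × 405 = 810
    O–H: 12 × 448 = 5376
    Σ(formed) = 8012 kJ
  ΔH_A = 7140 − 8012 = −872 kJ
Reaction B:
  Bonds broken (reactants):
    C–C: 2 × 334 = 668
    C–H: 8 × 405 = 3240
    Cl–Cl: 1 × 240 = 240
    Σ(broken) = 4148 kJ
  Bonds formed (products):
    C–C: 2 × 334 = 668
    C–Cl: 1 × 336 = 336
    C–H: 7 × 405 = 2835
    H–Cl: 1 × 443 = 443
    Σ(formed) = 4282 kJ
  ΔH_B = 4148 − 4282 = −134 kJ
ΔH_A − ΔH_B = −738 kJ, so reaction A has the more negative ΔH; |ΔH_A − ΔH_B| = 738 kJ.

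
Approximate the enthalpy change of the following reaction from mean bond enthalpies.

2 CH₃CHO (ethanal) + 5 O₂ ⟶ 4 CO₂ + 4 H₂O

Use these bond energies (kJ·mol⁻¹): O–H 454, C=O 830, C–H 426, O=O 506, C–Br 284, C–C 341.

Bonds broken (reactants):
  C–C: 2 × 341 = 682
  C–H: 8 × 426 = 3408
  C=O: 2 × 830 = 1660
  O=O: 5 × 506 = 2530
  Σ(broken) = 8280 kJ
Bonds formed (products):
  C=O: 8 × 830 = 6640
  O–H: 8 × 454 = 3632
  Σ(formed) = 10272 kJ
ΔH = Σ(broken) − Σ(formed) = 8280 − 10272 = −1992 kJ

ΔH ≈ −1992 kJ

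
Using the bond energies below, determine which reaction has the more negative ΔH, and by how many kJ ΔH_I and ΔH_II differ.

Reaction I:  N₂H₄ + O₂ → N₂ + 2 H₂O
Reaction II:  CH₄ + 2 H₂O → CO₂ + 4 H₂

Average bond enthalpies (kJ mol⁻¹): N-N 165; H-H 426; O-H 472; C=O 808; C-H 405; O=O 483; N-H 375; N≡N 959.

Reaction I, by 887 kJ

Reaction I:
  Bonds broken (reactants):
    N-H: 4 × 375 = 1500
    N-N: 1 × 165 = 165
    O=O: 1 × 483 = 483
    Σ(broken) = 2148 kJ
  Bonds formed (products):
    N≡N: 1 × 959 = 959
    O-H: 4 × 472 = 1888
    Σ(formed) = 2847 kJ
  ΔH_I = 2148 − 2847 = −699 kJ
Reaction II:
  Bonds broken (reactants):
    C-H: 4 × 405 = 1620
    O-H: 4 × 472 = 1888
    Σ(broken) = 3508 kJ
  Bonds formed (products):
    C=O: 2 × 808 = 1616
    H-H: 4 × 426 = 1704
    Σ(formed) = 3320 kJ
  ΔH_II = 3508 − 3320 = +188 kJ
ΔH_I − ΔH_II = −887 kJ, so reaction I has the more negative ΔH; |ΔH_I − ΔH_II| = 887 kJ.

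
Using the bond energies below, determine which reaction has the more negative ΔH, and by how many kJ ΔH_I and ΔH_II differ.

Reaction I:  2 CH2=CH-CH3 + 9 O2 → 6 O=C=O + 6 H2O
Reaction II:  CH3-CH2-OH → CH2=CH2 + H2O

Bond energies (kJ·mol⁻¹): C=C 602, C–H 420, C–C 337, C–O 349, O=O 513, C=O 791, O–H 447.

Reaction I:
  Bonds broken (reactants):
    C–C: 2 × 337 = 674
    C–H: 12 × 420 = 5040
    C=C: 2 × 602 = 1204
    O=O: 9 × 513 = 4617
    Σ(broken) = 11535 kJ
  Bonds formed (products):
    C=O: 12 × 791 = 9492
    O–H: 12 × 447 = 5364
    Σ(formed) = 14856 kJ
  ΔH_I = 11535 − 14856 = −3321 kJ
Reaction II:
  Bonds broken (reactants):
    C–C: 1 × 337 = 337
    C–H: 5 × 420 = 2100
    C–O: 1 × 349 = 349
    O–H: 1 × 447 = 447
    Σ(broken) = 3233 kJ
  Bonds formed (products):
    C–H: 4 × 420 = 1680
    C=C: 1 × 602 = 602
    O–H: 2 × 447 = 894
    Σ(formed) = 3176 kJ
  ΔH_II = 3233 − 3176 = +57 kJ
ΔH_I − ΔH_II = −3378 kJ, so reaction I has the more negative ΔH; |ΔH_I − ΔH_II| = 3378 kJ.

Reaction I, by 3378 kJ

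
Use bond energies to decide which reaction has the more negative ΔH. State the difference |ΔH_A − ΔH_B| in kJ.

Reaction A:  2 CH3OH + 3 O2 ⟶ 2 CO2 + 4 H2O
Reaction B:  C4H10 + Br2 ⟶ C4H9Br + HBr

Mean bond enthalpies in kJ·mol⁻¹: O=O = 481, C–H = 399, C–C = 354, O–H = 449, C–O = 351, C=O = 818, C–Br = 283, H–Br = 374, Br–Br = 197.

Reaction A:
  Bonds broken (reactants):
    C–H: 6 × 399 = 2394
    C–O: 2 × 351 = 702
    O–H: 2 × 449 = 898
    O=O: 3 × 481 = 1443
    Σ(broken) = 5437 kJ
  Bonds formed (products):
    C=O: 4 × 818 = 3272
    O–H: 8 × 449 = 3592
    Σ(formed) = 6864 kJ
  ΔH_A = 5437 − 6864 = −1427 kJ
Reaction B:
  Bonds broken (reactants):
    Br–Br: 1 × 197 = 197
    C–C: 3 × 354 = 1062
    C–H: 10 × 399 = 3990
    Σ(broken) = 5249 kJ
  Bonds formed (products):
    C–Br: 1 × 283 = 283
    C–C: 3 × 354 = 1062
    C–H: 9 × 399 = 3591
    H–Br: 1 × 374 = 374
    Σ(formed) = 5310 kJ
  ΔH_B = 5249 − 5310 = −61 kJ
ΔH_A − ΔH_B = −1366 kJ, so reaction A has the more negative ΔH; |ΔH_A − ΔH_B| = 1366 kJ.

Reaction A, by 1366 kJ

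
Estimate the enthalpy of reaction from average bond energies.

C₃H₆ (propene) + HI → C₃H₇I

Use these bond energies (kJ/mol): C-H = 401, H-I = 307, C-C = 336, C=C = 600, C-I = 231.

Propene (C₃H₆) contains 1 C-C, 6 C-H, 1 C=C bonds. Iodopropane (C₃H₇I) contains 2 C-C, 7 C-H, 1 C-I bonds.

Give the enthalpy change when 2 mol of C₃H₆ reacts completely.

ΔH = −122 kJ

Bonds broken (reactants):
  C-C: 1 × 336 = 336
  C-H: 6 × 401 = 2406
  C=C: 1 × 600 = 600
  H-I: 1 × 307 = 307
  Σ(broken) = 3649 kJ
Bonds formed (products):
  C-C: 2 × 336 = 672
  C-H: 7 × 401 = 2807
  C-I: 1 × 231 = 231
  Σ(formed) = 3710 kJ
ΔH = Σ(broken) − Σ(formed) = 3649 − 3710 = −61 kJ
For 2× the reaction as written: 2 × (−61) = −122 kJ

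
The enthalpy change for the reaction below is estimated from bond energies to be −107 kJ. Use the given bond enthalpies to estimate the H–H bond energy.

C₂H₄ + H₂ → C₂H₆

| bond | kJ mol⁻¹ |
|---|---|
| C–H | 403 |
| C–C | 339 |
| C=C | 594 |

D(H–H) ≈ 444 kJ/mol

Let D be the H–H bond energy.
Σ(broken) = 4×403 + 1×594 + 1×D = 2206 + D
Σ(formed) = 1×339 + 6×403 = 2757
ΔH = Σ(broken) − Σ(formed) = (2206 + D) − (2757) = −551 + D
Setting this equal to −107 kJ gives D = 444 kJ/mol.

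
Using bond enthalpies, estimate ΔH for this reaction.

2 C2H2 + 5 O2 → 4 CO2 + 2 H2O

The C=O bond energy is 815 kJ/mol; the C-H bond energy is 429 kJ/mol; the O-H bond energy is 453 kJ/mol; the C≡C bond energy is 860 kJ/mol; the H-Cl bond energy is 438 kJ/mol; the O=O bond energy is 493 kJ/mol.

ΔH ≈ −2431 kJ

Bonds broken (reactants):
  C≡C: 2 × 860 = 1720
  C-H: 4 × 429 = 1716
  O=O: 5 × 493 = 2465
  Σ(broken) = 5901 kJ
Bonds formed (products):
  C=O: 8 × 815 = 6520
  O-H: 4 × 453 = 1812
  Σ(formed) = 8332 kJ
ΔH = Σ(broken) − Σ(formed) = 5901 − 8332 = −2431 kJ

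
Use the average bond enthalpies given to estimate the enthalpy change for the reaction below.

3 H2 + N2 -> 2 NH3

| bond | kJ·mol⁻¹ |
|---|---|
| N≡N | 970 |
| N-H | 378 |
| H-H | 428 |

Bonds broken (reactants):
  H-H: 3 × 428 = 1284
  N≡N: 1 × 970 = 970
  Σ(broken) = 2254 kJ
Bonds formed (products):
  N-H: 6 × 378 = 2268
  Σ(formed) = 2268 kJ
ΔH = Σ(broken) − Σ(formed) = 2254 − 2268 = −14 kJ

ΔH ≈ −14 kJ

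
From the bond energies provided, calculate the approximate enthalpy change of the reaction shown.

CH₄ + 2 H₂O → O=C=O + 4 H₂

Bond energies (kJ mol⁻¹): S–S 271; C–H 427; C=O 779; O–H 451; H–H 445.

ΔH ≈ +174 kJ

Bonds broken (reactants):
  C–H: 4 × 427 = 1708
  O–H: 4 × 451 = 1804
  Σ(broken) = 3512 kJ
Bonds formed (products):
  C=O: 2 × 779 = 1558
  H–H: 4 × 445 = 1780
  Σ(formed) = 3338 kJ
ΔH = Σ(broken) − Σ(formed) = 3512 − 3338 = +174 kJ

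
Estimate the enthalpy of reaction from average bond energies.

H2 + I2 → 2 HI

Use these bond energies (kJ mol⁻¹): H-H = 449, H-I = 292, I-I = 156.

Bonds broken (reactants):
  H-H: 1 × 449 = 449
  I-I: 1 × 156 = 156
  Σ(broken) = 605 kJ
Bonds formed (products):
  H-I: 2 × 292 = 584
  Σ(formed) = 584 kJ
ΔH = Σ(broken) − Σ(formed) = 605 − 584 = +21 kJ

ΔH ≈ +21 kJ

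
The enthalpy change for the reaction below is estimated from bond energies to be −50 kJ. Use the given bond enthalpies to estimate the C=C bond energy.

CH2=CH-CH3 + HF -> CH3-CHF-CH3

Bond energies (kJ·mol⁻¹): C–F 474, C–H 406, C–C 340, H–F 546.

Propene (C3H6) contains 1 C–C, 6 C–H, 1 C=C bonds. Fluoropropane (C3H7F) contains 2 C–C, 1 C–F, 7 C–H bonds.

D(C=C) ≈ 624 kJ/mol

Let D be the C=C bond energy.
Σ(broken) = 1×340 + 6×406 + 1×D + 1×546 = 3322 + D
Σ(formed) = 2×340 + 1×474 + 7×406 = 3996
ΔH = Σ(broken) − Σ(formed) = (3322 + D) − (3996) = −674 + D
Setting this equal to −50 kJ gives D = 624 kJ/mol.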